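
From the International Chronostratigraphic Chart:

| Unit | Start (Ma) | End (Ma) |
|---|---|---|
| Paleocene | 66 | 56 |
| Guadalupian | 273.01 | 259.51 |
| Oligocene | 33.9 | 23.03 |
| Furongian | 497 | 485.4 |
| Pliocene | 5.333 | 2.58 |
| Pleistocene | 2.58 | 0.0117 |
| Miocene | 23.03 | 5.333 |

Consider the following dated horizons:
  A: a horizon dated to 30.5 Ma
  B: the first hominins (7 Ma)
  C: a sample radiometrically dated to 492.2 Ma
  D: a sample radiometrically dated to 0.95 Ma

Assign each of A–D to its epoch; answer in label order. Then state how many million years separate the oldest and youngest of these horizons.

A: 30.5 Ma lies in 33.9–23.03 Ma, so Oligocene.
B: 7 Ma lies in 23.03–5.333 Ma, so Miocene.
C: 492.2 Ma lies in 497–485.4 Ma, so Furongian.
D: 0.95 Ma lies in 2.58–0.0117 Ma, so Pleistocene.
Oldest = 492.2 Ma, youngest = 0.95 Ma → span 491.25 Myr.

A — Oligocene; B — Miocene; C — Furongian; D — Pleistocene; span 491.25 million years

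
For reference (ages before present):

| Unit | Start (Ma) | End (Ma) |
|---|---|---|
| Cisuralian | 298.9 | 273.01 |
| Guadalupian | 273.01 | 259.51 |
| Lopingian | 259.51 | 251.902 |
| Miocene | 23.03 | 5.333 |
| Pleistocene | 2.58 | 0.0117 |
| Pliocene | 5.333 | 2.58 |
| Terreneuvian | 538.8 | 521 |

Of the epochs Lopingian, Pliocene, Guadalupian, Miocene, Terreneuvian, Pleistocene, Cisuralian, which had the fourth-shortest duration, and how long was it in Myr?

Guadalupian, 13.5 million years

Durations: Lopingian 7.608; Pliocene 2.753; Guadalupian 13.5; Miocene 17.697; Terreneuvian 17.8; Pleistocene 2.5683; Cisuralian 25.89 Myr.
Sorted shortest-first: Pleistocene (2.5683), Pliocene (2.753), Lopingian (7.608), Guadalupian (13.5), Miocene (17.697), Terreneuvian (17.8), Cisuralian (25.89).
The fourth shortest is Guadalupian at 13.5 Myr.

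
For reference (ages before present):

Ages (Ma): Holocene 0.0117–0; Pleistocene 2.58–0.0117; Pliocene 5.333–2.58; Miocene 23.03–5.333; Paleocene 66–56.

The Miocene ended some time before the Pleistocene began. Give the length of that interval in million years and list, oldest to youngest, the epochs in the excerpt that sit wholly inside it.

2.753 million years; Pliocene

End of Miocene = 5.333 Ma; start of Pleistocene = 2.58 Ma.
Gap = 5.333 − 2.58 = 2.753 Myr.
Epochs wholly inside 5.333–2.58 Ma: Pliocene (5.333–2.58).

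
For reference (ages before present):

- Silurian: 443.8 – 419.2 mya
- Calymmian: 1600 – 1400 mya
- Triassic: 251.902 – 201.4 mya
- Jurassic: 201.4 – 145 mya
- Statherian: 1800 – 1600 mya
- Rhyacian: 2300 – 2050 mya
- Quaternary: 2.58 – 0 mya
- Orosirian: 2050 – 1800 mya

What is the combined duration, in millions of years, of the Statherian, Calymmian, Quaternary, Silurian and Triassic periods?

Each duration: Statherian = 200; Calymmian = 200; Quaternary = 2.58; Silurian = 24.6; Triassic = 50.502.
Sum: 200 + 200 + 2.58 + 24.6 + 50.502 = 477.682 Myr.

477.682 million years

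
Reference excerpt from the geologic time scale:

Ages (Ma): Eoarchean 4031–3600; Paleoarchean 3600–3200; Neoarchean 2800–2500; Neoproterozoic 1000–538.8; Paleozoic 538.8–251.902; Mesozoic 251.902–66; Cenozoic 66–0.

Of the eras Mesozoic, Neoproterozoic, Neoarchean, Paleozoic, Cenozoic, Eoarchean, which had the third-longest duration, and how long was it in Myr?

Start − end for each: Mesozoic 251.902 − 66 = 185.902; Neoproterozoic 1000 − 538.8 = 461.2; Neoarchean 2800 − 2500 = 300; Paleozoic 538.8 − 251.902 = 286.898; Cenozoic 66 − 0 = 66; Eoarchean 4031 − 3600 = 431.
Ranking these from longest: Neoproterozoic > Eoarchean > Neoarchean > Paleozoic > Mesozoic > Cenozoic.
Position 3 in that ranking is Neoarchean, which lasted 300 Myr.

Neoarchean, 300 million years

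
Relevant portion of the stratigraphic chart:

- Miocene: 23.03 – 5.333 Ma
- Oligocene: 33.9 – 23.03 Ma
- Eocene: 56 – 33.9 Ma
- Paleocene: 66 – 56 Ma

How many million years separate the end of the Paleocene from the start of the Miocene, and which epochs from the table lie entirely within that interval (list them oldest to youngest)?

The Paleocene closes at 56 Ma and the Miocene opens at 23.03 Ma, so the interval is 56 − 23.03 = 32.97 Myr.
An epoch fits inside if it starts at or after 56 Ma and ends at or before 23.03 Ma; oldest first that gives Eocene, Oligocene.

32.97 million years; Eocene, Oligocene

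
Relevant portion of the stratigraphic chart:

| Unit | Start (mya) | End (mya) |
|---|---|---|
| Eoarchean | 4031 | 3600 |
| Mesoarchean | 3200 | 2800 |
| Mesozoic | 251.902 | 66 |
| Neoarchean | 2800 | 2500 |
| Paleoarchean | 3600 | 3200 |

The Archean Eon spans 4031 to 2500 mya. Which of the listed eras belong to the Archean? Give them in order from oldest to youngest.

Eoarchean, Paleoarchean, Mesoarchean, Neoarchean

Eras with both bounds inside 4031–2500 Ma: Eoarchean (4031–3600), Paleoarchean (3600–3200), Mesoarchean (3200–2800), Neoarchean (2800–2500).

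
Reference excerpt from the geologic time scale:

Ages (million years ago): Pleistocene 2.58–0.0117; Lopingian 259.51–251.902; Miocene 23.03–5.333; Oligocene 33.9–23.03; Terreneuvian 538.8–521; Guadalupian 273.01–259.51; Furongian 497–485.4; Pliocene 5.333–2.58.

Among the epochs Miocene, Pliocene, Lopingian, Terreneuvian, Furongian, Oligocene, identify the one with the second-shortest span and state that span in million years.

Start − end for each: Miocene 23.03 − 5.333 = 17.697; Pliocene 5.333 − 2.58 = 2.753; Lopingian 259.51 − 251.902 = 7.608; Terreneuvian 538.8 − 521 = 17.8; Furongian 497 − 485.4 = 11.6; Oligocene 33.9 − 23.03 = 10.87.
Ranking these from shortest: Pliocene < Lopingian < Oligocene < Furongian < Miocene < Terreneuvian.
Position 2 in that ranking is Lopingian, which lasted 7.608 Myr.

Lopingian, 7.608 million years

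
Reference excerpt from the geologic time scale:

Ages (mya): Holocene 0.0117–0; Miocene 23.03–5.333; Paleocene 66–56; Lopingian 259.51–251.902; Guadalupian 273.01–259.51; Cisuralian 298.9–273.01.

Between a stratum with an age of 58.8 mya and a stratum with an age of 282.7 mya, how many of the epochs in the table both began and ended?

282.7 Ma sits inside the Cisuralian (298.9–273.01) and 58.8 Ma inside the Paleocene (66–56); neither of those is wholly between the two dates.
The listed epochs lying completely between them are Guadalupian, Lopingian — 2 in all.

2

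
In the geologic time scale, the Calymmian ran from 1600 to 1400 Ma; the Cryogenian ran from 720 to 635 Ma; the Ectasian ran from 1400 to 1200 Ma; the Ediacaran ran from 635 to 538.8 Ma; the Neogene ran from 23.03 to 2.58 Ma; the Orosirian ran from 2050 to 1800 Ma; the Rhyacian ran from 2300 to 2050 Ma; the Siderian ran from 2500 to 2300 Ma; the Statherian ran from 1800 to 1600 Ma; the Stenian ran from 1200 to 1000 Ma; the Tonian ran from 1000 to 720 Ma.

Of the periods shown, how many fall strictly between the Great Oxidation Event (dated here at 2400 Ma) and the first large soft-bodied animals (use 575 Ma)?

8

The older date is 2400 Ma and the younger is 575 Ma.
Periods with start < 2400 and end > 575 Ma: Rhyacian (2300–2050), Orosirian (2050–1800), Statherian (1800–1600), Calymmian (1600–1400), Ectasian (1400–1200), Stenian (1200–1000), Tonian (1000–720), Cryogenian (720–635).
That is 8 complete periods.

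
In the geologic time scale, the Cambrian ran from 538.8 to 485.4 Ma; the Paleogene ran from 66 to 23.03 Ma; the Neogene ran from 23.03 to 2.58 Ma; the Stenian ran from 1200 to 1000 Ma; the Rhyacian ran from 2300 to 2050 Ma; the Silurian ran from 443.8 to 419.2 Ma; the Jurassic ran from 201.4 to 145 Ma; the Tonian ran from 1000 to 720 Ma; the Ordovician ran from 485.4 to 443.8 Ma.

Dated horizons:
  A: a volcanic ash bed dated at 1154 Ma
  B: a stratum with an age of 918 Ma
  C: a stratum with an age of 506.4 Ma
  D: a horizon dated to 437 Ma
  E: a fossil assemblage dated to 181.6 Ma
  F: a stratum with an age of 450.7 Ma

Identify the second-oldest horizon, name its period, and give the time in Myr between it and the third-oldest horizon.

Sorted oldest-first by Ma: A (1154), B (918), C (506.4), F (450.7), D (437), E (181.6).
The second oldest is B at 918 Ma, which lies in 1000–720 Ma: the Tonian.
The third oldest is C at 506.4 Ma; separation = |918 − 506.4| = 411.6 Myr.

B, in the Tonian; 411.6 million years to C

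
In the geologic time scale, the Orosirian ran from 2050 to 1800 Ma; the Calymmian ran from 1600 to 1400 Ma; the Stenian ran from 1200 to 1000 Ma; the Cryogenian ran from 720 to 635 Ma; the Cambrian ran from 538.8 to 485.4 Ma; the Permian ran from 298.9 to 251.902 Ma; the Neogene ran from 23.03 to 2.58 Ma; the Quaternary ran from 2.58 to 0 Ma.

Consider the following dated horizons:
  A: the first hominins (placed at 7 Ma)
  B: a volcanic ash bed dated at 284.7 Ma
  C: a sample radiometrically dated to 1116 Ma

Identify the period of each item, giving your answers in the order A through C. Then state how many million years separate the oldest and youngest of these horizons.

A — Neogene; B — Permian; C — Stenian; span 1109 million years

A: 7 Ma lies in 23.03–2.58 Ma, so Neogene.
B: 284.7 Ma lies in 298.9–251.902 Ma, so Permian.
C: 1116 Ma lies in 1200–1000 Ma, so Stenian.
Oldest = 1116 Ma, youngest = 7 Ma → span 1109 Myr.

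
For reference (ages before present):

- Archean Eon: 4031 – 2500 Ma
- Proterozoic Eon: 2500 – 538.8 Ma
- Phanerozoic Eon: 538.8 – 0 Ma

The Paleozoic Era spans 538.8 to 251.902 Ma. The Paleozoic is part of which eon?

Phanerozoic

The Paleozoic (538.8–251.902 Ma) lies entirely within 538.8–0 Ma, the Phanerozoic Eon.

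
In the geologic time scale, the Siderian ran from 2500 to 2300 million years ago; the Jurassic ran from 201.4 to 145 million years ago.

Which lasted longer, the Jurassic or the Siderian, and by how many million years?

Jurassic: 201.4 − 145 = 56.4 Myr.
Siderian: 2500 − 2300 = 200 Myr.
Difference: 200 − 56.4 = 143.6 Myr, so the Siderian was longer.

Siderian, by 143.6 million years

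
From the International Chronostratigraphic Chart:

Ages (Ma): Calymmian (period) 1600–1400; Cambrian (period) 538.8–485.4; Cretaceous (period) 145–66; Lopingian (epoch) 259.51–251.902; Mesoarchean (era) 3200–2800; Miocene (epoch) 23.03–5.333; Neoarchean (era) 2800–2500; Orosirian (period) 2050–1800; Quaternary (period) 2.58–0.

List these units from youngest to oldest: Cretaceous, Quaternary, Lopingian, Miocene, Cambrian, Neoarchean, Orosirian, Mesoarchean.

Quaternary → Miocene → Cretaceous → Lopingian → Cambrian → Orosirian → Neoarchean → Mesoarchean

The oldest of these is Mesoarchean (starts 3200 Ma) and the youngest is Quaternary (ends 0 Ma).
In between, by decreasing start age: Neoarchean (2800), Orosirian (2050), Cambrian (538.8), Lopingian (259.51), Cretaceous (145), Miocene (23.03).
Listing youngest first means reversing that sequence.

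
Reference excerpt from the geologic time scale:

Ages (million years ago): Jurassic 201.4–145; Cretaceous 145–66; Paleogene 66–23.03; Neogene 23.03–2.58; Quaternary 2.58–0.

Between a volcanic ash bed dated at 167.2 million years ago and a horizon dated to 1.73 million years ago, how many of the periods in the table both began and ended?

The older date is 167.2 Ma and the younger is 1.73 Ma.
Periods with start < 167.2 and end > 1.73 Ma: Cretaceous (145–66), Paleogene (66–23.03), Neogene (23.03–2.58).
That is 3 complete periods.

3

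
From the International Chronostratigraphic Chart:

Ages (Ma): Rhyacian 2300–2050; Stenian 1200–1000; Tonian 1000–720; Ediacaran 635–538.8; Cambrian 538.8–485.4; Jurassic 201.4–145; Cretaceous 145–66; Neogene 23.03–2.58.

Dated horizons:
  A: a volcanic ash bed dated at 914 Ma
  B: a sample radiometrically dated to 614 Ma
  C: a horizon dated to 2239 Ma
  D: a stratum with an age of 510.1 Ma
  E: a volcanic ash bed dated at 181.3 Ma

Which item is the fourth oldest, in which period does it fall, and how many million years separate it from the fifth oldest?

Larger Ma means older, so oldest first: C 2239 > A 914 > B 614 > D 510.1 > E 181.3.
Counting 4 along gives D (510.1 Ma); the excerpt puts that inside the Cambrian, 538.8–485.4 Ma.
Next in line is E (181.3 Ma), and 510.1 − 181.3 = 328.8 Myr.

D, in the Cambrian; 328.8 million years to E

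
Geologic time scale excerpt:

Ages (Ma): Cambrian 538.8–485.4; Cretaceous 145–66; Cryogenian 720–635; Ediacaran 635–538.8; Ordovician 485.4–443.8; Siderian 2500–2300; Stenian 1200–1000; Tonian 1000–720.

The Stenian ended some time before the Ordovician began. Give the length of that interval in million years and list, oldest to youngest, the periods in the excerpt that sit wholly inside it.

514.6 million years; Tonian, Cryogenian, Ediacaran, Cambrian

End of Stenian = 1000 Ma; start of Ordovician = 485.4 Ma.
Gap = 1000 − 485.4 = 514.6 Myr.
Periods wholly inside 1000–485.4 Ma: Tonian (1000–720), Cryogenian (720–635), Ediacaran (635–538.8), Cambrian (538.8–485.4).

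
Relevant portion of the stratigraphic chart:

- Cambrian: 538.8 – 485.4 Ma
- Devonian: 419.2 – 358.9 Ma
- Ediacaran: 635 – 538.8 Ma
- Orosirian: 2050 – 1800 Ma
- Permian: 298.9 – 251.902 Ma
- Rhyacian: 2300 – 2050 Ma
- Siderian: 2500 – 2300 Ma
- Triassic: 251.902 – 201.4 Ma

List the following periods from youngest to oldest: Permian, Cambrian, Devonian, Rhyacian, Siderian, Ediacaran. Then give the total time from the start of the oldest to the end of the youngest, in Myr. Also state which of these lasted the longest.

From the excerpt: Permian 298.9–251.902; Cambrian 538.8–485.4; Devonian 419.2–358.9; Rhyacian 2300–2050; Siderian 2500–2300; Ediacaran 635–538.8 (Ma).
Larger Ma is earlier, so the oldest is Siderian and the youngest is Permian; youngest to oldest: Permian, Devonian, Cambrian, Ediacaran, Rhyacian, Siderian.
Oldest start 2500 minus youngest end 251.902 gives 2248.098 Myr overall.
Individual lengths (start − end): Siderian 200; Cambrian 53.4; Devonian 60.3; Permian 46.998; Ediacaran 96.2; Rhyacian 250. The largest is Rhyacian at 250 Myr.

Permian → Devonian → Cambrian → Ediacaran → Rhyacian → Siderian; total span 2248.098 Myr; longest is Rhyacian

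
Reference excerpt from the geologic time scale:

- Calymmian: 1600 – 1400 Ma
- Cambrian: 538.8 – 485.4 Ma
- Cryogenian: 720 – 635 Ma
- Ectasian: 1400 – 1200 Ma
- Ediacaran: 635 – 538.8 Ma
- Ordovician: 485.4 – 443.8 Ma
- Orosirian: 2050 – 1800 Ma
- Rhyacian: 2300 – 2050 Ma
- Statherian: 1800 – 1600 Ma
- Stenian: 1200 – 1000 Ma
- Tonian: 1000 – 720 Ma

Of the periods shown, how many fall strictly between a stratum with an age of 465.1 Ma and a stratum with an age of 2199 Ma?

9

2199 Ma sits inside the Rhyacian (2300–2050) and 465.1 Ma inside the Ordovician (485.4–443.8); neither of those is wholly between the two dates.
The listed periods lying completely between them are Orosirian, Statherian, Calymmian, Ectasian, Stenian, Tonian, Cryogenian, Ediacaran, Cambrian — 9 in all.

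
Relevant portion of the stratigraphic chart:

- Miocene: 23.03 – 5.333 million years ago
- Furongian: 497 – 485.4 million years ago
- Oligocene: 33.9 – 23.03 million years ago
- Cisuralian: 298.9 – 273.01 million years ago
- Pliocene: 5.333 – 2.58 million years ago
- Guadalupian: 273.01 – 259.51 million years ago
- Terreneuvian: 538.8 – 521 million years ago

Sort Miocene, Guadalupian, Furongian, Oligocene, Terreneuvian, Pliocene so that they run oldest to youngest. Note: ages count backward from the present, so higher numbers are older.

Read off each span (Ma): Miocene 23.03–5.333; Guadalupian 273.01–259.51; Furongian 497–485.4; Oligocene 33.9–23.03; Terreneuvian 538.8–521; Pliocene 5.333–2.58.
Larger Ma is older, so oldest→youngest is Terreneuvian, Furongian, Guadalupian, Oligocene, Miocene, Pliocene.

Terreneuvian → Furongian → Guadalupian → Oligocene → Miocene → Pliocene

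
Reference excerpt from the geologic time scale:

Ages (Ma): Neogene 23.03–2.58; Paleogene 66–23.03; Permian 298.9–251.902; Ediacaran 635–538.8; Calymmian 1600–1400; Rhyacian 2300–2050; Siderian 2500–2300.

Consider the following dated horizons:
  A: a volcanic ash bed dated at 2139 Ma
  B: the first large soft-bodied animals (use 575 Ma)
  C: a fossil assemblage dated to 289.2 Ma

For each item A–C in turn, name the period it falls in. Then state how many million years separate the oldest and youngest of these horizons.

Match each age against the start–end ranges in the excerpt: A = 2139 Ma → Rhyacian (2300–2050); B = 575 Ma → Ediacaran (635–538.8); C = 289.2 Ma → Permian (298.9–251.902).
The largest age is 2139 Ma and the smallest is 289.2 Ma; their difference is 1849.8 Myr.

A — Rhyacian; B — Ediacaran; C — Permian; span 1849.8 million years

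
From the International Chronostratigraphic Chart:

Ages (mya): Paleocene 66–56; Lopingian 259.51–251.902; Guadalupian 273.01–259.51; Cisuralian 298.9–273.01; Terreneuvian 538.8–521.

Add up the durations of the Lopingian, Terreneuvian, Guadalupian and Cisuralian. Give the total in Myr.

64.798 million years

Each duration: Lopingian = 7.608; Terreneuvian = 17.8; Guadalupian = 13.5; Cisuralian = 25.89.
Sum: 7.608 + 17.8 + 13.5 + 25.89 = 64.798 Myr.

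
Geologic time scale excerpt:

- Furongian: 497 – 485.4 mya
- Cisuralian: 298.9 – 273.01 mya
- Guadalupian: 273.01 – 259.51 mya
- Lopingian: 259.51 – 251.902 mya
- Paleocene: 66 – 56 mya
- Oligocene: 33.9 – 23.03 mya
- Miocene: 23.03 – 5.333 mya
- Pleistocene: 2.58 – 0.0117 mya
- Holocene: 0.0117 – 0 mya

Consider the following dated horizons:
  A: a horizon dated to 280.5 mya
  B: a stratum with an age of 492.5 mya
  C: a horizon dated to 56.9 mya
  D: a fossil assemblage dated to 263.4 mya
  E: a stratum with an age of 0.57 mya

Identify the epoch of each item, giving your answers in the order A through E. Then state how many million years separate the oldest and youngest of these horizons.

Match each age against the start–end ranges in the excerpt: A = 280.5 Ma → Cisuralian (298.9–273.01); B = 492.5 Ma → Furongian (497–485.4); C = 56.9 Ma → Paleocene (66–56); D = 263.4 Ma → Guadalupian (273.01–259.51); E = 0.57 Ma → Pleistocene (2.58–0.0117).
The largest age is 492.5 Ma and the smallest is 0.57 Ma; their difference is 491.93 Myr.

A — Cisuralian; B — Furongian; C — Paleocene; D — Guadalupian; E — Pleistocene; span 491.93 million years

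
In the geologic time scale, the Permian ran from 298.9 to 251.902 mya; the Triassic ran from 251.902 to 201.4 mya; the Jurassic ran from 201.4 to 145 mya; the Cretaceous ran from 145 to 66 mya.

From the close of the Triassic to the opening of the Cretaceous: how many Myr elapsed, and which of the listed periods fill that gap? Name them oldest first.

The Triassic closes at 201.4 Ma and the Cretaceous opens at 145 Ma, so the interval is 201.4 − 145 = 56.4 Myr.
A period fits inside if it starts at or after 201.4 Ma and ends at or before 145 Ma; oldest first that gives Jurassic.

56.4 million years; Jurassic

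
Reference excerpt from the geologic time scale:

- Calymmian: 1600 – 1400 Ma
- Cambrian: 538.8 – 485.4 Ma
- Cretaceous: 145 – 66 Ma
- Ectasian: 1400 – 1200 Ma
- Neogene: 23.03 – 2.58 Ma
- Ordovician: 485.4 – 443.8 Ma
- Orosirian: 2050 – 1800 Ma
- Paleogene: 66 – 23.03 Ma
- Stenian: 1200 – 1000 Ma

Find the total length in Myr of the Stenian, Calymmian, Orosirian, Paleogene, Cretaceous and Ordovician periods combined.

Duration is start − end for each: (1200 − 1000) + (1600 − 1400) + (2050 − 1800) + (66 − 23.03) + (145 − 66) + (485.4 − 443.8).
That is 200 + 200 + 250 + 42.97 + 79 + 41.6, which totals 813.57 million years.

813.57 million years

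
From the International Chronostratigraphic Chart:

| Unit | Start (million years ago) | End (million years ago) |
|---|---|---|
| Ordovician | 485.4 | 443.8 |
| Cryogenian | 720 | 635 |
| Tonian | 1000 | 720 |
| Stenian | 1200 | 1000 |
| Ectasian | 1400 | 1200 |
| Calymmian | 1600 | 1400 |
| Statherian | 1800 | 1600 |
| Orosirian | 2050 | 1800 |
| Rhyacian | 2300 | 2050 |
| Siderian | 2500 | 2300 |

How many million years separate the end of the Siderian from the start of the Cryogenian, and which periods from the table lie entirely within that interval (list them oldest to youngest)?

The Siderian closes at 2300 Ma and the Cryogenian opens at 720 Ma, so the interval is 2300 − 720 = 1580 Myr.
A period fits inside if it starts at or after 2300 Ma and ends at or before 720 Ma; oldest first that gives Rhyacian, Orosirian, Statherian, Calymmian, Ectasian, Stenian, Tonian.

1580 million years; Rhyacian, Orosirian, Statherian, Calymmian, Ectasian, Stenian, Tonian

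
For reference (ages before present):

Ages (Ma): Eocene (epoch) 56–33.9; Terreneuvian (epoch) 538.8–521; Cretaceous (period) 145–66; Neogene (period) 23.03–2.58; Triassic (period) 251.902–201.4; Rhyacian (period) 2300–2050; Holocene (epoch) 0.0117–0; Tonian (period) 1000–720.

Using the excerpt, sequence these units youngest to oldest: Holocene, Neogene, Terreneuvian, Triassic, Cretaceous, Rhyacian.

Holocene, Neogene, Cretaceous, Triassic, Terreneuvian, Rhyacian

Sorting by start age (ascending Ma, since larger Ma = older): Holocene start 0.0117, Neogene start 23.03, Cretaceous start 145, Triassic start 251.902, Terreneuvian start 538.8, Rhyacian start 2300.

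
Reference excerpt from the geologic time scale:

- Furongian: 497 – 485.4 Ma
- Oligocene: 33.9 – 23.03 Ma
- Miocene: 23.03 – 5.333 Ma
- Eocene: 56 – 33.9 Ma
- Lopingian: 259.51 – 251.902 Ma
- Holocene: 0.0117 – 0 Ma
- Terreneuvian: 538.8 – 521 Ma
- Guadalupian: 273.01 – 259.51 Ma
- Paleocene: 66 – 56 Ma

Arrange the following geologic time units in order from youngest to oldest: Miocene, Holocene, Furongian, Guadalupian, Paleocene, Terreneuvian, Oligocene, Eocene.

Holocene, Miocene, Oligocene, Eocene, Paleocene, Guadalupian, Furongian, Terreneuvian

The oldest of these is Terreneuvian (starts 538.8 Ma) and the youngest is Holocene (ends 0 Ma).
In between, by decreasing start age: Furongian (497), Guadalupian (273.01), Paleocene (66), Eocene (56), Oligocene (33.9), Miocene (23.03).
Listing youngest first means reversing that sequence.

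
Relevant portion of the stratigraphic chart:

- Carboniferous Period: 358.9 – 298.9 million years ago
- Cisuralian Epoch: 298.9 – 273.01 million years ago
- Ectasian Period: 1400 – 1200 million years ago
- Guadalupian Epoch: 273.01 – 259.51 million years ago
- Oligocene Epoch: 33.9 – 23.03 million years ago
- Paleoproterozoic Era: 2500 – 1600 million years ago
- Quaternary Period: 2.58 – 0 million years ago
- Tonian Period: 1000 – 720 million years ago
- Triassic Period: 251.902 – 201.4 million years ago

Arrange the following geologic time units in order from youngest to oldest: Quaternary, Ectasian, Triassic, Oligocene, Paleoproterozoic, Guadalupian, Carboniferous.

Sorting by start age (ascending Ma, since larger Ma = older): Quaternary began 2.58, Oligocene began 33.9, Triassic began 251.902, Guadalupian began 273.01, Carboniferous began 358.9, Ectasian began 1400, Paleoproterozoic began 2500.

Quaternary → Oligocene → Triassic → Guadalupian → Carboniferous → Ectasian → Paleoproterozoic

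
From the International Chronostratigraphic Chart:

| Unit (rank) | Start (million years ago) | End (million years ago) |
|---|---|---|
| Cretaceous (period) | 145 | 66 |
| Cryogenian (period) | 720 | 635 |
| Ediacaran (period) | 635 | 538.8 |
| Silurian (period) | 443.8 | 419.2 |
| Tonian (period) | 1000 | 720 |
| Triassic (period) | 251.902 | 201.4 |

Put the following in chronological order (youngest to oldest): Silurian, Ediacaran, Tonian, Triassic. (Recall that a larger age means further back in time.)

Triassic, then Silurian, then Ediacaran, then Tonian

Read off each span (Ma): Silurian 443.8–419.2; Ediacaran 635–538.8; Tonian 1000–720; Triassic 251.902–201.4.
Larger Ma is older, so oldest→youngest is Tonian, Ediacaran, Silurian, Triassic; reverse it for youngest→oldest.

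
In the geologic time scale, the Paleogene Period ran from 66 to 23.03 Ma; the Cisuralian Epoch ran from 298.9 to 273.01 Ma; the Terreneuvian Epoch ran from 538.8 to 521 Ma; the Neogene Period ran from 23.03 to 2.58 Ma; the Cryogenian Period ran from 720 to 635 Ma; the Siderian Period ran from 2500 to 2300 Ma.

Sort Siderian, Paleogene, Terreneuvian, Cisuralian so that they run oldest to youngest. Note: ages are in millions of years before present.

Siderian, Terreneuvian, Cisuralian, Paleogene

Sorting by start age (descending Ma, since larger Ma = older): Siderian began 2500, Terreneuvian began 538.8, Cisuralian began 298.9, Paleogene began 66.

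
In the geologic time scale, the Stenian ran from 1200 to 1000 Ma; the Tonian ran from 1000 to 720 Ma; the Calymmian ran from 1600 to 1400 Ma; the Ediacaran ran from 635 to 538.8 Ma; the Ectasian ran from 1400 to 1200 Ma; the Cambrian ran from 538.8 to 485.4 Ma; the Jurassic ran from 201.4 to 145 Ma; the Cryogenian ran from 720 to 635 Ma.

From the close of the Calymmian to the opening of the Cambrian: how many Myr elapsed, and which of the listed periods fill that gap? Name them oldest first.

End of Calymmian = 1400 Ma; start of Cambrian = 538.8 Ma.
Gap = 1400 − 538.8 = 861.2 Myr.
Periods wholly inside 1400–538.8 Ma: Ectasian (1400–1200), Stenian (1200–1000), Tonian (1000–720), Cryogenian (720–635), Ediacaran (635–538.8).

861.2 million years; Ectasian, Stenian, Tonian, Cryogenian, Ediacaran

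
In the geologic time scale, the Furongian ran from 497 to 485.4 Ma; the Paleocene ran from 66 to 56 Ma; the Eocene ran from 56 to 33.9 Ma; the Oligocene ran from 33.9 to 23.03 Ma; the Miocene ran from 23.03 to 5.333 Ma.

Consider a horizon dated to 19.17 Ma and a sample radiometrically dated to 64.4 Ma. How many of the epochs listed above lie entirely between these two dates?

64.4 Ma sits inside the Paleocene (66–56) and 19.17 Ma inside the Miocene (23.03–5.333); neither of those is wholly between the two dates.
The listed epochs lying completely between them are Eocene, Oligocene — 2 in all.

2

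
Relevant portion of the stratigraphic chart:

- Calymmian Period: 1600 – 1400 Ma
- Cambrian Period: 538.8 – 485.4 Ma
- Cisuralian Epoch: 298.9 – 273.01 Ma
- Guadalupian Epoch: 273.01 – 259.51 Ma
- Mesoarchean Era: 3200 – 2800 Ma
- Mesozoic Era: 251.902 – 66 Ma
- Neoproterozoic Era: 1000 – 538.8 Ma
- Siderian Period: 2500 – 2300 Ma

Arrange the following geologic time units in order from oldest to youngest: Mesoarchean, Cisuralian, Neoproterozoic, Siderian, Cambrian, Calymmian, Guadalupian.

Mesoarchean, Siderian, Calymmian, Neoproterozoic, Cambrian, Cisuralian, Guadalupian

Read off each span (Ma): Mesoarchean 3200–2800; Cisuralian 298.9–273.01; Neoproterozoic 1000–538.8; Siderian 2500–2300; Cambrian 538.8–485.4; Calymmian 1600–1400; Guadalupian 273.01–259.51.
Larger Ma is older, so oldest→youngest is Mesoarchean, Siderian, Calymmian, Neoproterozoic, Cambrian, Cisuralian, Guadalupian.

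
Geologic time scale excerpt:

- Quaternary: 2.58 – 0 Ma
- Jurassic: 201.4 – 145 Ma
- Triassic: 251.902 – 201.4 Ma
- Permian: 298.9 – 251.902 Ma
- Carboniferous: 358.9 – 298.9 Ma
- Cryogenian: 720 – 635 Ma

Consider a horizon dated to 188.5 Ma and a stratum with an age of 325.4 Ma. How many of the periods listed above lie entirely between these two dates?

The older date is 325.4 Ma and the younger is 188.5 Ma.
Periods with start < 325.4 and end > 188.5 Ma: Permian (298.9–251.902), Triassic (251.902–201.4).
That is 2 complete periods.

2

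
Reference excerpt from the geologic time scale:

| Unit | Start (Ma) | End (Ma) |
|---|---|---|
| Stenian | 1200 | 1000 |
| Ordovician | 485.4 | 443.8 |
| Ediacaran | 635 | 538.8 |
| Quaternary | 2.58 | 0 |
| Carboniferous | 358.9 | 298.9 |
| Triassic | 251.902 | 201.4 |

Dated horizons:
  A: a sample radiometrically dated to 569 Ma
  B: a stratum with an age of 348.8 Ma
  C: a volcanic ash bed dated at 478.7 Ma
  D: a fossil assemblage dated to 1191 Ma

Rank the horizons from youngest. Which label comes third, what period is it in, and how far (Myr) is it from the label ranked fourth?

A, in the Ediacaran; 622 million years to D

Sorted youngest-first by Ma: B (348.8), C (478.7), A (569), D (1191).
The third youngest is A at 569 Ma, which lies in 635–538.8 Ma: the Ediacaran.
The fourth youngest is D at 1191 Ma; separation = |569 − 1191| = 622 Myr.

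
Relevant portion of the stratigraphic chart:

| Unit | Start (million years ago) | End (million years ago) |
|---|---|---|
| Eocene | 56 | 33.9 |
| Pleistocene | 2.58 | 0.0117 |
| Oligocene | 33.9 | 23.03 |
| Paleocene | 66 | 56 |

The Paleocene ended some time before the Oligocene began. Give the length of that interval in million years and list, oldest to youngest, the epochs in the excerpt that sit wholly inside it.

22.1 million years; Eocene

The Paleocene closes at 56 Ma and the Oligocene opens at 33.9 Ma, so the interval is 56 − 33.9 = 22.1 Myr.
An epoch fits inside if it starts at or after 56 Ma and ends at or before 33.9 Ma; oldest first that gives Eocene.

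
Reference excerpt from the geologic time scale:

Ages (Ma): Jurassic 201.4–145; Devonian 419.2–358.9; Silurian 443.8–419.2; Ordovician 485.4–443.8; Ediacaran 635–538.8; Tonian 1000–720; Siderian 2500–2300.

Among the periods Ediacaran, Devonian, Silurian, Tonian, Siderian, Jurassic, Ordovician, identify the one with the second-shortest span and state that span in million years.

Ordovician, 41.6 million years

Durations: Ediacaran 96.2; Devonian 60.3; Silurian 24.6; Tonian 280; Siderian 200; Jurassic 56.4; Ordovician 41.6 Myr.
Sorted shortest-first: Silurian (24.6), Ordovician (41.6), Jurassic (56.4), Devonian (60.3), Ediacaran (96.2), Siderian (200), Tonian (280).
The second shortest is Ordovician at 41.6 Myr.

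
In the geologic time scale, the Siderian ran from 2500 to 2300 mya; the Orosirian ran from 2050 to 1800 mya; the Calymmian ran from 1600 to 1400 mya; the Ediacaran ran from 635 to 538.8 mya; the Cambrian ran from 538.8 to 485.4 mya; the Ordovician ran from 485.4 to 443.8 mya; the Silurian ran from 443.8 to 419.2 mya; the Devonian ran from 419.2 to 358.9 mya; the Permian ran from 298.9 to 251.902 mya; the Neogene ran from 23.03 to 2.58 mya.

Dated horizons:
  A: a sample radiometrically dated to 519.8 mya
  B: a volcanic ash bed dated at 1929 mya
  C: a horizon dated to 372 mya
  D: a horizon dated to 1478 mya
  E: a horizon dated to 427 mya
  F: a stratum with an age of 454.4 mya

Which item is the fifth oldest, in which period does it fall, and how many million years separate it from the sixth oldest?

E, in the Silurian; 55 million years to C

Sorted oldest-first by Ma: B (1929), D (1478), A (519.8), F (454.4), E (427), C (372).
The fifth oldest is E at 427 Ma, which lies in 443.8–419.2 Ma: the Silurian.
The sixth oldest is C at 372 Ma; separation = |427 − 372| = 55 Myr.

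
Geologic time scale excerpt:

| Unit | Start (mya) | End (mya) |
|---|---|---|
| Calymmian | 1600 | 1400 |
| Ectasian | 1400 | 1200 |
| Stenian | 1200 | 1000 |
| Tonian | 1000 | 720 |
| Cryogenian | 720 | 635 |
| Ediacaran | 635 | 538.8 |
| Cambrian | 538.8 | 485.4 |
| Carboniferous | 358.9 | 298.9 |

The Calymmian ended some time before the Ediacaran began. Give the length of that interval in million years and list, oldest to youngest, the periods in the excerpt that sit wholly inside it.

The Calymmian closes at 1400 Ma and the Ediacaran opens at 635 Ma, so the interval is 1400 − 635 = 765 Myr.
A period fits inside if it starts at or after 1400 Ma and ends at or before 635 Ma; oldest first that gives Ectasian, Stenian, Tonian, Cryogenian.

765 million years; Ectasian, Stenian, Tonian, Cryogenian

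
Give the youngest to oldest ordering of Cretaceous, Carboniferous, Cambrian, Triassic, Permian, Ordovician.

Cretaceous, then Triassic, then Permian, then Carboniferous, then Ordovician, then Cambrian

Group by era (each group listed oldest first) — Paleozoic: Cambrian, Ordovician, Carboniferous, Permian; Mesozoic: Triassic, Cretaceous. The eras run Paleozoic → Mesozoic → Cenozoic. Concatenating the groups in that era order and then reversing gives youngest to oldest.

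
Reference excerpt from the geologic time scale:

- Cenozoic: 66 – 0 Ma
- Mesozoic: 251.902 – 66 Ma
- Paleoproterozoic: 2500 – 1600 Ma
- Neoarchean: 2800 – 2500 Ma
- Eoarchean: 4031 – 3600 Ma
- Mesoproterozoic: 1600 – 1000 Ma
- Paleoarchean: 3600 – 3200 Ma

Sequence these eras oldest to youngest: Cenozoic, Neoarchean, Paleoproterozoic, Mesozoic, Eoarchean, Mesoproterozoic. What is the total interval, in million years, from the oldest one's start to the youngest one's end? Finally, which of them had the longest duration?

Start ages (Ma): Eoarchean 4031, Neoarchean 2800, Paleoproterozoic 2500, Mesoproterozoic 1600, Mesozoic 251.902, Cenozoic 66.
Ordered oldest to youngest: Eoarchean, Neoarchean, Paleoproterozoic, Mesoproterozoic, Mesozoic, Cenozoic.
Span = 4031 − 0 = 4031 Myr.
Durations: Mesoproterozoic 600, Paleoproterozoic 900, Mesozoic 185.902, Neoarchean 300, Eoarchean 431, Cenozoic 66 → longest is Paleoproterozoic (900 Myr).

Eoarchean, Neoarchean, Paleoproterozoic, Mesoproterozoic, Mesozoic, Cenozoic; total span 4031 Myr; longest is Paleoproterozoic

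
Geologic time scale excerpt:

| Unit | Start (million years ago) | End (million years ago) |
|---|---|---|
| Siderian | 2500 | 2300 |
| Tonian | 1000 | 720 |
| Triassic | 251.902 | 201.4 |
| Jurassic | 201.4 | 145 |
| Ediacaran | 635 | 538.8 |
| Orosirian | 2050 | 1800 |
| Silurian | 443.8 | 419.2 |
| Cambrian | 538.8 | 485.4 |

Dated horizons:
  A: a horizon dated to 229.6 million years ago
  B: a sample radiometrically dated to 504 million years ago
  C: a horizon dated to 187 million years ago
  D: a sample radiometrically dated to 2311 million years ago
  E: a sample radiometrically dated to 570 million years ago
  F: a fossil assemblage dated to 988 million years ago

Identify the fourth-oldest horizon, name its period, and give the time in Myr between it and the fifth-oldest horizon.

B, in the Cambrian; 274.4 million years to A

Larger Ma means older, so oldest first: D 2311 > F 988 > E 570 > B 504 > A 229.6 > C 187.
Counting 4 along gives B (504 Ma); the excerpt puts that inside the Cambrian, 538.8–485.4 Ma.
Next in line is A (229.6 Ma), and 504 − 229.6 = 274.4 Myr.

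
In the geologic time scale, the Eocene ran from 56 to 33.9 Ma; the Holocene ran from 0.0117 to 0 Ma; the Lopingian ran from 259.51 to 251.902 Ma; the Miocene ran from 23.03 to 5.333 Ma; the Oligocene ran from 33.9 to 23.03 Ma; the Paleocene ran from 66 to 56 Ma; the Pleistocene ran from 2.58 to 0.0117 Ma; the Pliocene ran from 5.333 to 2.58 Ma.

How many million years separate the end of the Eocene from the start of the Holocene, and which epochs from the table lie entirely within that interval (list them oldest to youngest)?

33.8883 million years; Oligocene, Miocene, Pliocene, Pleistocene

End of Eocene = 33.9 Ma; start of Holocene = 0.0117 Ma.
Gap = 33.9 − 0.0117 = 33.8883 Myr.
Epochs wholly inside 33.9–0.0117 Ma: Oligocene (33.9–23.03), Miocene (23.03–5.333), Pliocene (5.333–2.58), Pleistocene (2.58–0.0117).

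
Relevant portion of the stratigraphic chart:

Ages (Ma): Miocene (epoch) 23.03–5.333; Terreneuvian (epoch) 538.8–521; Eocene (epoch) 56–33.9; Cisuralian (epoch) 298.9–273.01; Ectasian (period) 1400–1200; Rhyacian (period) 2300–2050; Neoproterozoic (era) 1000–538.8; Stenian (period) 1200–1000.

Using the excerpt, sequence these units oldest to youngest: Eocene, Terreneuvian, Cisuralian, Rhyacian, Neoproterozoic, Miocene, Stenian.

The oldest of these is Rhyacian (starts 2300 Ma) and the youngest is Miocene (ends 5.333 Ma).
In between, by decreasing start age: Stenian (1200), Neoproterozoic (1000), Terreneuvian (538.8), Cisuralian (298.9), Eocene (56).

Rhyacian, Stenian, Neoproterozoic, Terreneuvian, Cisuralian, Eocene, Miocene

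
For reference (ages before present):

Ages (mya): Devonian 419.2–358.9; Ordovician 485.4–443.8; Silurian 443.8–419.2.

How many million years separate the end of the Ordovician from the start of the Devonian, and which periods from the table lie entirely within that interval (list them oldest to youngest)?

The Ordovician closes at 443.8 Ma and the Devonian opens at 419.2 Ma, so the interval is 443.8 − 419.2 = 24.6 Myr.
A period fits inside if it starts at or after 443.8 Ma and ends at or before 419.2 Ma; oldest first that gives Silurian.

24.6 million years; Silurian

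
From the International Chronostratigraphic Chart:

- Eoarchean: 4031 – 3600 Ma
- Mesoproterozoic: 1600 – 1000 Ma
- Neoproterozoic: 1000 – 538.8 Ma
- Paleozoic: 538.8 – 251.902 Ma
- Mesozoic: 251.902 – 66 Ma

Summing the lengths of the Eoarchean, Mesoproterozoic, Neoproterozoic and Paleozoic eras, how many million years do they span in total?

1779.098 million years

Duration is start − end for each: (4031 − 3600) + (1600 − 1000) + (1000 − 538.8) + (538.8 − 251.902).
That is 431 + 600 + 461.2 + 286.898, which totals 1779.098 million years.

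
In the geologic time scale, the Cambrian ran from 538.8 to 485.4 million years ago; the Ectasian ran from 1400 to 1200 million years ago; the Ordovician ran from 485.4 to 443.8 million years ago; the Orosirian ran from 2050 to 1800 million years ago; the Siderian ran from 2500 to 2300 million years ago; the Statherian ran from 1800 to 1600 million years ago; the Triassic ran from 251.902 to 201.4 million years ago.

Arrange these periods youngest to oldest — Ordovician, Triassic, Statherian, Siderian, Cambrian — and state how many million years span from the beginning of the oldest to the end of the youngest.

Start ages (Ma): Siderian 2500, Statherian 1800, Cambrian 538.8, Ordovician 485.4, Triassic 251.902.
Ordered youngest to oldest: Triassic, Ordovician, Cambrian, Statherian, Siderian.
Span = 2500 − 201.4 = 2298.6 Myr.

Triassic, Ordovician, Cambrian, Statherian, Siderian; total span 2298.6 Myr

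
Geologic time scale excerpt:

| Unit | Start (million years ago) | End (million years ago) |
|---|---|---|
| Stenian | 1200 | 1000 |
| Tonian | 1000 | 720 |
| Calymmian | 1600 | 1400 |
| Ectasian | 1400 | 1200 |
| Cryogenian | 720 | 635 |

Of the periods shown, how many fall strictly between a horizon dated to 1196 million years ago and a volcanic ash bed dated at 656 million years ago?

1

1196 Ma sits inside the Stenian (1200–1000) and 656 Ma inside the Cryogenian (720–635); neither of those is wholly between the two dates.
The listed periods lying completely between them are Tonian — 1 in all.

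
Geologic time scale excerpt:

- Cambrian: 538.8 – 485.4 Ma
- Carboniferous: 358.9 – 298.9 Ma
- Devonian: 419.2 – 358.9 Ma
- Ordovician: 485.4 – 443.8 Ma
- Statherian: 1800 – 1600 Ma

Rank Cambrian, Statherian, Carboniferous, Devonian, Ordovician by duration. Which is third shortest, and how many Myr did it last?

Carboniferous, 60 million years

Start − end for each: Cambrian 538.8 − 485.4 = 53.4; Statherian 1800 − 1600 = 200; Carboniferous 358.9 − 298.9 = 60; Devonian 419.2 − 358.9 = 60.3; Ordovician 485.4 − 443.8 = 41.6.
Ranking these from shortest: Ordovician < Cambrian < Carboniferous < Devonian < Statherian.
Position 3 in that ranking is Carboniferous, which lasted 60 Myr.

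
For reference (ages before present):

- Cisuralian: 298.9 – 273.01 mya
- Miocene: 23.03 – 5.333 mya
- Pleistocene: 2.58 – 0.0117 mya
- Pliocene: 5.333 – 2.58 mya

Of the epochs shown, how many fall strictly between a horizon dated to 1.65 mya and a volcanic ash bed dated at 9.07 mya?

1

The older date is 9.07 Ma and the younger is 1.65 Ma.
Epochs with start < 9.07 and end > 1.65 Ma: Pliocene (5.333–2.58).
That is 1 complete epoch.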